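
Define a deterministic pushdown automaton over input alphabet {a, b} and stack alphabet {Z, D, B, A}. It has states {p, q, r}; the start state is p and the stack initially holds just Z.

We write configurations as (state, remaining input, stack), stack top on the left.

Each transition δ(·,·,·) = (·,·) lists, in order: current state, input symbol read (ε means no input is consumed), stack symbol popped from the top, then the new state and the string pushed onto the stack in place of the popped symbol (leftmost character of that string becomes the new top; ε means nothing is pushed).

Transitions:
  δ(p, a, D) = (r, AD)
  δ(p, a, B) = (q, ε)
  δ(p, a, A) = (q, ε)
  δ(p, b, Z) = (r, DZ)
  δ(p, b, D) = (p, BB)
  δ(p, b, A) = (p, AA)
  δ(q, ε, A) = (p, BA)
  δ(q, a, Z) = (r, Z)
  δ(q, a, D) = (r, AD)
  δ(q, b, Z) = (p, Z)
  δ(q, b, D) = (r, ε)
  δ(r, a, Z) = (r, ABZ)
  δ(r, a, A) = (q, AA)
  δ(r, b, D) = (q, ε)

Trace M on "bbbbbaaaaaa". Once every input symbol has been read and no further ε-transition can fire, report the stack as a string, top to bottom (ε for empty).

BAABZ

(p, bbbbbaaaaaa, Z)
  read b, top Z: go to r, push DZ → (r, bbbbaaaaaa, DZ)
  read b, top D: go to q, push ε → (q, bbbaaaaaa, Z)
  read b, top Z: go to p, push Z → (p, bbaaaaaa, Z)
  read b, top Z: go to r, push DZ → (r, baaaaaa, DZ)
  read b, top D: go to q, push ε → (q, aaaaaa, Z)
  read a, top Z: go to r, push Z → (r, aaaaa, Z)
  read a, top Z: go to r, push ABZ → (r, aaaa, ABZ)
  read a, top A: go to q, push AA → (q, aaa, AABZ)
  ε-move, top A: go to p, push BA → (p, aaa, BAABZ)
  read a, top B: go to q, push ε → (q, aa, AABZ)
  ε-move, top A: go to p, push BA → (p, aa, BAABZ)
  read a, top B: go to q, push ε → (q, a, AABZ)
  ε-move, top A: go to p, push BA → (p, a, BAABZ)
  read a, top B: go to q, push ε → (q, ε, AABZ)
  ε-move, top A: go to p, push BA → (p, ε, BAABZ)
All input consumed in state p with stack BAABZ.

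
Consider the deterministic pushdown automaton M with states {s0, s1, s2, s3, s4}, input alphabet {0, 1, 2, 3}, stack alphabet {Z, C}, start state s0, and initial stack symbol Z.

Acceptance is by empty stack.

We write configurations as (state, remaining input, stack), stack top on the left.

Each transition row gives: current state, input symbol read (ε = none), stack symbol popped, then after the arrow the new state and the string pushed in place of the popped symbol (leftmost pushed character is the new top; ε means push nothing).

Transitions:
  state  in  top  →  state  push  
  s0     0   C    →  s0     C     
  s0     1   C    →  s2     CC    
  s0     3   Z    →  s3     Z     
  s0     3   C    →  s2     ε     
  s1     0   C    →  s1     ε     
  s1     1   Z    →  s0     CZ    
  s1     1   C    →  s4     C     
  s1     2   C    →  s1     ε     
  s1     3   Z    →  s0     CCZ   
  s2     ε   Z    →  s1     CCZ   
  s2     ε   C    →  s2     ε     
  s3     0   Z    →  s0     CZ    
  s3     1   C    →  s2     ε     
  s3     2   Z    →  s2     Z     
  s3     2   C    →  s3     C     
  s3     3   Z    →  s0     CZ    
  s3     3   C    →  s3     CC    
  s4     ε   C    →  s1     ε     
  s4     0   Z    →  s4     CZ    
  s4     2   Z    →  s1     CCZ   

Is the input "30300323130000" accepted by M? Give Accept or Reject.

(s0, 30300323130000, Z)
  read 3, top Z: go to s3, push Z → (s3, 0300323130000, Z)
  read 0, top Z: go to s0, push CZ → (s0, 300323130000, CZ)
  read 3, top C: go to s2, push ε → (s2, 00323130000, Z)
  ε-move, top Z: go to s1, push CCZ → (s1, 00323130000, CCZ)
  read 0, top C: go to s1, push ε → (s1, 0323130000, CZ)
  read 0, top C: go to s1, push ε → (s1, 323130000, Z)
  read 3, top Z: go to s0, push CCZ → (s0, 23130000, CCZ)
No transition applies at (s0, 23130000, CCZ); input not fully consumed.

Reject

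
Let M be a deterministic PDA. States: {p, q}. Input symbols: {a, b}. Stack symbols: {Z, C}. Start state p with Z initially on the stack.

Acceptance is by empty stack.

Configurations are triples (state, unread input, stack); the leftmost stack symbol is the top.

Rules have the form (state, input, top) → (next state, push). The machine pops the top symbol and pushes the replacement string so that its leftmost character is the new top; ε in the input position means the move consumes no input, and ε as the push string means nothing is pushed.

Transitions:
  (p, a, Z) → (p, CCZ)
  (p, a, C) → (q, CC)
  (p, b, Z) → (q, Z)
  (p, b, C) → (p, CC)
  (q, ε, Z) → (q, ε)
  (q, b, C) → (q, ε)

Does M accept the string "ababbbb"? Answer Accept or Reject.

Accept

(p, ababbbb, Z) ⊢ (p, babbbb, CCZ) ⊢ (p, abbbb, CCCZ) ⊢ (q, bbbb, CCCCZ) ⊢ (q, bbb, CCCZ) ⊢ (q, bb, CCZ) ⊢ (q, b, CZ) ⊢ (q, ε, Z) ⊢ (q, ε, ε)
All input consumed and the stack is empty.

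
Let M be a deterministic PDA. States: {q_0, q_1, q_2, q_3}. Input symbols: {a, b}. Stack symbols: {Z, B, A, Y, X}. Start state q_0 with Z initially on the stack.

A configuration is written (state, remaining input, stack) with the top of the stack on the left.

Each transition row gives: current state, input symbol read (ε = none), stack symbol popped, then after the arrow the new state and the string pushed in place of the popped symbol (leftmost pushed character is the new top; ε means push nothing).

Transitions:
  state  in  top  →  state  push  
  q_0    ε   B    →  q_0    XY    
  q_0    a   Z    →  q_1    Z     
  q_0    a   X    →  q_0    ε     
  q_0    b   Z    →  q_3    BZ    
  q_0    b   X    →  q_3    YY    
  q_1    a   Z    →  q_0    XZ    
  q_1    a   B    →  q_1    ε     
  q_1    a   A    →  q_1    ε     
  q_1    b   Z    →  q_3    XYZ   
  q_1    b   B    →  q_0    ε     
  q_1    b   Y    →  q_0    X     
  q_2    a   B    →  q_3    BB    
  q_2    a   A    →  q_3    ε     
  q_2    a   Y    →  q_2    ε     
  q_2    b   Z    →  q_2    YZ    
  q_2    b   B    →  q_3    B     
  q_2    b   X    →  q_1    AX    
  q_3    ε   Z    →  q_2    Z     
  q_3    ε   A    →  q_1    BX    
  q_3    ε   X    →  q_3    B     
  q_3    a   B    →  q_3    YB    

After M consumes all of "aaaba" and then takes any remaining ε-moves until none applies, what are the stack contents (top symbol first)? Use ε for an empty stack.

(q_0, aaaba, Z) ⊢ (q_1, aaba, Z) ⊢ (q_0, aba, XZ) ⊢ (q_0, ba, Z) ⊢ (q_3, a, BZ) ⊢ (q_3, ε, YBZ)
All input consumed in state q_3 with stack YBZ.

YBZ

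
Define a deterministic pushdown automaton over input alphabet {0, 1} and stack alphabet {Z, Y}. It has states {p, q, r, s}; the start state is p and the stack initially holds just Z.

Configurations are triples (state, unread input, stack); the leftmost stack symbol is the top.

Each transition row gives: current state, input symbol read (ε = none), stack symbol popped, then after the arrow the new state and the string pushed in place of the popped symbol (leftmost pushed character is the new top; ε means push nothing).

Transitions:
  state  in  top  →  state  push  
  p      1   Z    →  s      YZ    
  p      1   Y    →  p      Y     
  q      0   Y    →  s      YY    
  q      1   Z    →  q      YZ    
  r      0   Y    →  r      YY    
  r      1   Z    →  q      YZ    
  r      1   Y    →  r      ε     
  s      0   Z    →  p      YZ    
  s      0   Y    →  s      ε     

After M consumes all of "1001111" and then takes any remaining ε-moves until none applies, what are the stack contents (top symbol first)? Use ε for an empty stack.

(p, 1001111, Z)
  read 1, top Z: go to s, push YZ → (s, 001111, YZ)
  read 0, top Y: go to s, push ε → (s, 01111, Z)
  read 0, top Z: go to p, push YZ → (p, 1111, YZ)
  read 1, top Y: go to p, push Y → (p, 111, YZ)
  read 1, top Y: go to p, push Y → (p, 11, YZ)
  read 1, top Y: go to p, push Y → (p, 1, YZ)
  read 1, top Y: go to p, push Y → (p, ε, YZ)
All input consumed in state p with stack YZ.

YZ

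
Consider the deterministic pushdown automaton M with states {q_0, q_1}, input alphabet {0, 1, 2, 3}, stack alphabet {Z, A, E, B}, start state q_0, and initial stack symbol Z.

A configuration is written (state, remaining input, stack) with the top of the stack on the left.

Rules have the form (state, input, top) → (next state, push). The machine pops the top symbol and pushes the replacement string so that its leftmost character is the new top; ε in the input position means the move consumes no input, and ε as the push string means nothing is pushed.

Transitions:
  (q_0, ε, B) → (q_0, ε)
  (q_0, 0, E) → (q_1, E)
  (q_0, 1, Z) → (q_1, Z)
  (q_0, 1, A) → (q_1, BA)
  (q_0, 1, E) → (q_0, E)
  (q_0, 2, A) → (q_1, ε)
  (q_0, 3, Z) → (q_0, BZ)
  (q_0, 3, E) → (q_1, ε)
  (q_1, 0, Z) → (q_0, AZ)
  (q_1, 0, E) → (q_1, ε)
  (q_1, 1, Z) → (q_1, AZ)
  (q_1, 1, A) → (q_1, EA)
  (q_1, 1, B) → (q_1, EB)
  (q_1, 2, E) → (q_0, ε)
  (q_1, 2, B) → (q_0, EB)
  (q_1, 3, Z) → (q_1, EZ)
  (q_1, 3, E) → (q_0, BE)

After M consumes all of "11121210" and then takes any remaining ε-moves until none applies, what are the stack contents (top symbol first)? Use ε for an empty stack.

(q_0, 11121210, Z)
  read 1, top Z: go to q_1, push Z → (q_1, 1121210, Z)
  read 1, top Z: go to q_1, push AZ → (q_1, 121210, AZ)
  read 1, top A: go to q_1, push EA → (q_1, 21210, EAZ)
  read 2, top E: go to q_0, push ε → (q_0, 1210, AZ)
  read 1, top A: go to q_1, push BA → (q_1, 210, BAZ)
  read 2, top B: go to q_0, push EB → (q_0, 10, EBAZ)
  read 1, top E: go to q_0, push E → (q_0, 0, EBAZ)
  read 0, top E: go to q_1, push E → (q_1, ε, EBAZ)
All input consumed in state q_1 with stack EBAZ.

EBAZ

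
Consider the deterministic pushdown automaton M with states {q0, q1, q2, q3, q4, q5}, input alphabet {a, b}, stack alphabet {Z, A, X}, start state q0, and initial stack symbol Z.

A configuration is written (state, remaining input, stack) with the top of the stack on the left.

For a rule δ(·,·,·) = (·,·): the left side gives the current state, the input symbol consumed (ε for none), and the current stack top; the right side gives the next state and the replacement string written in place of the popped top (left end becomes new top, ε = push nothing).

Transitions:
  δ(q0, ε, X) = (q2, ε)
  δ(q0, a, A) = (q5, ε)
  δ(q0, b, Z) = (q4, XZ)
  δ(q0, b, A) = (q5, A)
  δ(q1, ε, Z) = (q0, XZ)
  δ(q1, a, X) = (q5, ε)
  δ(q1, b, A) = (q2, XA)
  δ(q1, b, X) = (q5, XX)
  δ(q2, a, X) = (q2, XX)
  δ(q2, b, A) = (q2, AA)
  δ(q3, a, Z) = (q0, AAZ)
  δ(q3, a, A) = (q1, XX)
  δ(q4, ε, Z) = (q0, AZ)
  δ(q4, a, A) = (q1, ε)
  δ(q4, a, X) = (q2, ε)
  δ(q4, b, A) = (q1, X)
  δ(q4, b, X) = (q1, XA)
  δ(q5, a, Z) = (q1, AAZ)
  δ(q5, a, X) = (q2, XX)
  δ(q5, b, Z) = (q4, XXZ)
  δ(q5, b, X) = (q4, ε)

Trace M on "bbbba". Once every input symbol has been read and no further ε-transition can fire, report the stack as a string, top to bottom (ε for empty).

AZ

(q0, bbbba, Z)
  read b, top Z: go to q4, push XZ → (q4, bbba, XZ)
  read b, top X: go to q1, push XA → (q1, bba, XAZ)
  read b, top X: go to q5, push XX → (q5, ba, XXAZ)
  read b, top X: go to q4, push ε → (q4, a, XAZ)
  read a, top X: go to q2, push ε → (q2, ε, AZ)
All input consumed in state q2 with stack AZ.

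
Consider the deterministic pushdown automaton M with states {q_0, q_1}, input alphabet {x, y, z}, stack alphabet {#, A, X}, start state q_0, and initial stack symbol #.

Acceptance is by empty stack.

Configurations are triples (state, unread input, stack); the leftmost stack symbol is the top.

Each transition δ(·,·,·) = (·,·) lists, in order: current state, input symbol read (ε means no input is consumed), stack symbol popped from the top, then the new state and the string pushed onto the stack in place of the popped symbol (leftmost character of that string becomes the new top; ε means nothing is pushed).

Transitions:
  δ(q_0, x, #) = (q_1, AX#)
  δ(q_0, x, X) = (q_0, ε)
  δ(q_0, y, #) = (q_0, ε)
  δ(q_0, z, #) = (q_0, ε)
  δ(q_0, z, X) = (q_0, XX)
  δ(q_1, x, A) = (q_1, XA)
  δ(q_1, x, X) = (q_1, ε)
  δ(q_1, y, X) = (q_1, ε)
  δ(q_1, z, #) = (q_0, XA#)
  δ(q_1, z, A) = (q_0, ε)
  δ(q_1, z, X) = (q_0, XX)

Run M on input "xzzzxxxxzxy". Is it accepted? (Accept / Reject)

Accept

(q_0, xzzzxxxxzxy, #)
  read x, top #: go to q_1, push AX# → (q_1, zzzxxxxzxy, AX#)
  read z, top A: go to q_0, push ε → (q_0, zzxxxxzxy, X#)
  read z, top X: go to q_0, push XX → (q_0, zxxxxzxy, XX#)
  read z, top X: go to q_0, push XX → (q_0, xxxxzxy, XXX#)
  read x, top X: go to q_0, push ε → (q_0, xxxzxy, XX#)
  read x, top X: go to q_0, push ε → (q_0, xxzxy, X#)
  read x, top X: go to q_0, push ε → (q_0, xzxy, #)
  read x, top #: go to q_1, push AX# → (q_1, zxy, AX#)
  read z, top A: go to q_0, push ε → (q_0, xy, X#)
  read x, top X: go to q_0, push ε → (q_0, y, #)
  read y, top #: go to q_0, push ε → (q_0, ε, ε)
All input consumed and the stack is empty.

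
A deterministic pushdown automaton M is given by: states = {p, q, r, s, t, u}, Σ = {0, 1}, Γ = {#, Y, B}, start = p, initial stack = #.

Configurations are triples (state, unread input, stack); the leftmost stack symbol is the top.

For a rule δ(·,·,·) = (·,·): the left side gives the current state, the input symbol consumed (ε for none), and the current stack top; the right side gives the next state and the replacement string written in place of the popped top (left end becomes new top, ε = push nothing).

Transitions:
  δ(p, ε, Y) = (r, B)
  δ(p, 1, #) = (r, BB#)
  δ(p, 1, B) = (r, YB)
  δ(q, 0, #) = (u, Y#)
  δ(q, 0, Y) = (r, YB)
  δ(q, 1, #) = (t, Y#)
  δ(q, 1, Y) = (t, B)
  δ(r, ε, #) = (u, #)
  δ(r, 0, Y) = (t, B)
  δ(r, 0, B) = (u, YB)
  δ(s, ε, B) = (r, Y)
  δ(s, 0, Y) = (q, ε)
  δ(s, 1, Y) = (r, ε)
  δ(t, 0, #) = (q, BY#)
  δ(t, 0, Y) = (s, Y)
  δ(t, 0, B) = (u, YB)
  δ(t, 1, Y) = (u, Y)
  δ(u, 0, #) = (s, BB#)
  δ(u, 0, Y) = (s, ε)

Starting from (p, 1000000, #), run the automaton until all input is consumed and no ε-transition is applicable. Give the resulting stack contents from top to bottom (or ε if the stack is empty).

(p, 1000000, #)
  read 1, top #: go to r, push BB# → (r, 000000, BB#)
  read 0, top B: go to u, push YB → (u, 00000, YBB#)
  read 0, top Y: go to s, push ε → (s, 0000, BB#)
  ε-move, top B: go to r, push Y → (r, 0000, YB#)
  read 0, top Y: go to t, push B → (t, 000, BB#)
  read 0, top B: go to u, push YB → (u, 00, YBB#)
  read 0, top Y: go to s, push ε → (s, 0, BB#)
  ε-move, top B: go to r, push Y → (r, 0, YB#)
  read 0, top Y: go to t, push B → (t, ε, BB#)
All input consumed in state t with stack BB#.

BB#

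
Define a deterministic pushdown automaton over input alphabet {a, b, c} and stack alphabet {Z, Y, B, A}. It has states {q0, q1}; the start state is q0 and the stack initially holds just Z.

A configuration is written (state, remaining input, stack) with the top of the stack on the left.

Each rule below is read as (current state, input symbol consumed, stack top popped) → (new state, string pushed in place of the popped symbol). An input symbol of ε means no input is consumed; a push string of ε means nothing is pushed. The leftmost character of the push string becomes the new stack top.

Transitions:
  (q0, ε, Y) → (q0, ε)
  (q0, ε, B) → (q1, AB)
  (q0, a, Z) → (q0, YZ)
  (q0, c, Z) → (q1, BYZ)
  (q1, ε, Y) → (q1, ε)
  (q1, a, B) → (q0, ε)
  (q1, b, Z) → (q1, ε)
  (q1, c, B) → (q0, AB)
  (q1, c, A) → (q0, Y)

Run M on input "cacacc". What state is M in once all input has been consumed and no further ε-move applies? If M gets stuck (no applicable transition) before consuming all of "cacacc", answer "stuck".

q0

(q0, cacacc, Z) ⊢ (q1, acacc, BYZ) ⊢ (q0, cacc, YZ) ⊢ (q0, cacc, Z) ⊢ (q1, acc, BYZ) ⊢ (q0, cc, YZ) ⊢ (q0, cc, Z) ⊢ (q1, c, BYZ) ⊢ (q0, ε, ABYZ)
All input consumed; M is in state q0.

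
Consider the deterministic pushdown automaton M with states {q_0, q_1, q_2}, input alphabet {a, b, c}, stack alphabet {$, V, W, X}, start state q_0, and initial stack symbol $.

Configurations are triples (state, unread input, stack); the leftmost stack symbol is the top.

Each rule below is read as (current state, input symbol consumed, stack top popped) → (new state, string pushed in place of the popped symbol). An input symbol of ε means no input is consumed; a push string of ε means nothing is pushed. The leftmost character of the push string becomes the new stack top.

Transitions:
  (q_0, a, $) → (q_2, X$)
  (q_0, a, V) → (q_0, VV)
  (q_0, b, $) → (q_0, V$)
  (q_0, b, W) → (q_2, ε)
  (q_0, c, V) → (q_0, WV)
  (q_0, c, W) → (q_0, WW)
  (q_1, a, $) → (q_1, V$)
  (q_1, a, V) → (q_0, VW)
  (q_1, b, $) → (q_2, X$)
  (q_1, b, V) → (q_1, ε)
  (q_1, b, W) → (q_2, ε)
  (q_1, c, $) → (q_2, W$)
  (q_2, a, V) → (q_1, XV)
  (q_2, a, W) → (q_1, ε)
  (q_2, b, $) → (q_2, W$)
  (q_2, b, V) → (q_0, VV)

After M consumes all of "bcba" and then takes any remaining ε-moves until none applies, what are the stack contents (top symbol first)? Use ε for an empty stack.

XV$

(q_0, bcba, $)
  read b, top $: go to q_0, push V$ → (q_0, cba, V$)
  read c, top V: go to q_0, push WV → (q_0, ba, WV$)
  read b, top W: go to q_2, push ε → (q_2, a, V$)
  read a, top V: go to q_1, push XV → (q_1, ε, XV$)
All input consumed in state q_1 with stack XV$.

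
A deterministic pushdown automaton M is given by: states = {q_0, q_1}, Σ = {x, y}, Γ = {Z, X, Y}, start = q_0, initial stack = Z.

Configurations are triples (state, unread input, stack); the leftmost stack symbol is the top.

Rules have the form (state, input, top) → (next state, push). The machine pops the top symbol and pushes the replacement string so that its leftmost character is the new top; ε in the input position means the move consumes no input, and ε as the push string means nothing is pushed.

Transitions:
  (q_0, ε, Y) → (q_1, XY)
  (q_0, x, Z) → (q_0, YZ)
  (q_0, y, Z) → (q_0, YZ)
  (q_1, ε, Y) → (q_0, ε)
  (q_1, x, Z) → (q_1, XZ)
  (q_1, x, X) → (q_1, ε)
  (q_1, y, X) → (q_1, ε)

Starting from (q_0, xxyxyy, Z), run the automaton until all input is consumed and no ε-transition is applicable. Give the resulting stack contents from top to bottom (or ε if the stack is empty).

Z

(q_0, xxyxyy, Z) ⊢ (q_0, xyxyy, YZ) ⊢ (q_1, xyxyy, XYZ) ⊢ (q_1, yxyy, YZ) ⊢ (q_0, yxyy, Z) ⊢ (q_0, xyy, YZ) ⊢ (q_1, xyy, XYZ) ⊢ (q_1, yy, YZ) ⊢ (q_0, yy, Z) ⊢ (q_0, y, YZ) ⊢ (q_1, y, XYZ) ⊢ (q_1, ε, YZ) ⊢ (q_0, ε, Z)
All input consumed in state q_0 with stack Z.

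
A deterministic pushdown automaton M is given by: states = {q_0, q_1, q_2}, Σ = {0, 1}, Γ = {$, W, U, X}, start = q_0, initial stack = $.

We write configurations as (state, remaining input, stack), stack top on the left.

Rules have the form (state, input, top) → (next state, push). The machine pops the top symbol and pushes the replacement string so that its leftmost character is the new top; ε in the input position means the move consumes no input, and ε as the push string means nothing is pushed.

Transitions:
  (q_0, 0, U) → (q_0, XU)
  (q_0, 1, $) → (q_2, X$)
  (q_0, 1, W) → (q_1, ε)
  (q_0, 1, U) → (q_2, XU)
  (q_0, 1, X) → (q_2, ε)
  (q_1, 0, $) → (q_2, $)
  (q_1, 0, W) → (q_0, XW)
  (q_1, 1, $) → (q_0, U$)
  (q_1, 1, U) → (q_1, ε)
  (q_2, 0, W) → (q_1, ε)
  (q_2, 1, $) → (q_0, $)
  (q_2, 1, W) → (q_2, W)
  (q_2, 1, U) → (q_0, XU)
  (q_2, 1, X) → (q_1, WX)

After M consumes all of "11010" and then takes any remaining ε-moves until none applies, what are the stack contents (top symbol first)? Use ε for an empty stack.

(q_0, 11010, $) ⊢ (q_2, 1010, X$) ⊢ (q_1, 010, WX$) ⊢ (q_0, 10, XWX$) ⊢ (q_2, 0, WX$) ⊢ (q_1, ε, X$)
All input consumed in state q_1 with stack X$.

X$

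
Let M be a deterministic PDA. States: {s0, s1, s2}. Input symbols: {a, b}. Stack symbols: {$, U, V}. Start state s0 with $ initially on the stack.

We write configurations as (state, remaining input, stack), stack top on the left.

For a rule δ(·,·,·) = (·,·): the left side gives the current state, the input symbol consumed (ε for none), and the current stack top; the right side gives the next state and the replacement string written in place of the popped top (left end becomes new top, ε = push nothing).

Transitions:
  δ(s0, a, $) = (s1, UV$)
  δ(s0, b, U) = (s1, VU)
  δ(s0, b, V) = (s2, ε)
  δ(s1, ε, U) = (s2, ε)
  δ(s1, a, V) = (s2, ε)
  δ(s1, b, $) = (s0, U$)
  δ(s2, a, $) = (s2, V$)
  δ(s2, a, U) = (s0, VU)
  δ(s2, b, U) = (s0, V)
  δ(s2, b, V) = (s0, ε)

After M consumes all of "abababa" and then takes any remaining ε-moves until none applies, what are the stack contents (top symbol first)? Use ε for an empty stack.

V$

(s0, abababa, $)
  read a, top $: go to s1, push UV$ → (s1, bababa, UV$)
  ε-move, top U: go to s2, push ε → (s2, bababa, V$)
  read b, top V: go to s0, push ε → (s0, ababa, $)
  read a, top $: go to s1, push UV$ → (s1, baba, UV$)
  ε-move, top U: go to s2, push ε → (s2, baba, V$)
  read b, top V: go to s0, push ε → (s0, aba, $)
  read a, top $: go to s1, push UV$ → (s1, ba, UV$)
  ε-move, top U: go to s2, push ε → (s2, ba, V$)
  read b, top V: go to s0, push ε → (s0, a, $)
  read a, top $: go to s1, push UV$ → (s1, ε, UV$)
  ε-move, top U: go to s2, push ε → (s2, ε, V$)
All input consumed in state s2 with stack V$.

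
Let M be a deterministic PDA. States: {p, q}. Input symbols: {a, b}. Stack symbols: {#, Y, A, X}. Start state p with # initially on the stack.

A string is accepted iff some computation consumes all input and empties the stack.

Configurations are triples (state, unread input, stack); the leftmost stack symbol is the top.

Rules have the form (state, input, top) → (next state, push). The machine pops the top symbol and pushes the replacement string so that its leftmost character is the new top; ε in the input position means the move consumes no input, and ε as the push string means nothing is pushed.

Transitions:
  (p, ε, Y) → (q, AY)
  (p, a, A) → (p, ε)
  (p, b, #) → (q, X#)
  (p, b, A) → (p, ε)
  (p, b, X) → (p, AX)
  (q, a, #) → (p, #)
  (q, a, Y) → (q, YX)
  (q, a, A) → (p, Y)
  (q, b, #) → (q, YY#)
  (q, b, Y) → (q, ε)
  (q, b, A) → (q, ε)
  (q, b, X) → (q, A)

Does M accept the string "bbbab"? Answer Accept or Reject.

Reject

(p, bbbab, #) ⊢ (q, bbab, X#) ⊢ (q, bab, A#) ⊢ (q, ab, #) ⊢ (p, b, #) ⊢ (q, ε, X#)
All input consumed; stack is X#, not empty, and no further ε-move applies.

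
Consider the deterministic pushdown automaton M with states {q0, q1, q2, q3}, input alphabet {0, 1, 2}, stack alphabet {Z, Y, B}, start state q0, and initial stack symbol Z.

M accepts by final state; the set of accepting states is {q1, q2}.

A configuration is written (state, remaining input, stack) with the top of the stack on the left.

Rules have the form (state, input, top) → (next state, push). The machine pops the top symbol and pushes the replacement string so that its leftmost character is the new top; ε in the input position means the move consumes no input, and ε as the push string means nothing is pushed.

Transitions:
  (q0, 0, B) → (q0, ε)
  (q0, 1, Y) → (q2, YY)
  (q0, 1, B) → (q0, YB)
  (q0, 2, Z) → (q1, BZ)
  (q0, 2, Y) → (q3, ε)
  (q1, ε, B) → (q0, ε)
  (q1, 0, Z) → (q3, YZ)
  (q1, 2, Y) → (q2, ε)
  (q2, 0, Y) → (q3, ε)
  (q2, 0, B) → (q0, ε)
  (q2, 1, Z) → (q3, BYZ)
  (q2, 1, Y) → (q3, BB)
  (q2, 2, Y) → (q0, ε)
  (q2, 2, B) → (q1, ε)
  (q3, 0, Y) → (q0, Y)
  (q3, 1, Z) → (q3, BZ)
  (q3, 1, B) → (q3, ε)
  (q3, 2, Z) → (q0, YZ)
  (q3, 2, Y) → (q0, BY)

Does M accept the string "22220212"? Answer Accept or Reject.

Reject

(q0, 22220212, Z)
  read 2, top Z: go to q1, push BZ → (q1, 2220212, BZ)
  ε-move, top B: go to q0, push ε → (q0, 2220212, Z)
  read 2, top Z: go to q1, push BZ → (q1, 220212, BZ)
  ε-move, top B: go to q0, push ε → (q0, 220212, Z)
  read 2, top Z: go to q1, push BZ → (q1, 20212, BZ)
  ε-move, top B: go to q0, push ε → (q0, 20212, Z)
  read 2, top Z: go to q1, push BZ → (q1, 0212, BZ)
  ε-move, top B: go to q0, push ε → (q0, 0212, Z)
No transition applies at (q0, 0212, Z); input not fully consumed.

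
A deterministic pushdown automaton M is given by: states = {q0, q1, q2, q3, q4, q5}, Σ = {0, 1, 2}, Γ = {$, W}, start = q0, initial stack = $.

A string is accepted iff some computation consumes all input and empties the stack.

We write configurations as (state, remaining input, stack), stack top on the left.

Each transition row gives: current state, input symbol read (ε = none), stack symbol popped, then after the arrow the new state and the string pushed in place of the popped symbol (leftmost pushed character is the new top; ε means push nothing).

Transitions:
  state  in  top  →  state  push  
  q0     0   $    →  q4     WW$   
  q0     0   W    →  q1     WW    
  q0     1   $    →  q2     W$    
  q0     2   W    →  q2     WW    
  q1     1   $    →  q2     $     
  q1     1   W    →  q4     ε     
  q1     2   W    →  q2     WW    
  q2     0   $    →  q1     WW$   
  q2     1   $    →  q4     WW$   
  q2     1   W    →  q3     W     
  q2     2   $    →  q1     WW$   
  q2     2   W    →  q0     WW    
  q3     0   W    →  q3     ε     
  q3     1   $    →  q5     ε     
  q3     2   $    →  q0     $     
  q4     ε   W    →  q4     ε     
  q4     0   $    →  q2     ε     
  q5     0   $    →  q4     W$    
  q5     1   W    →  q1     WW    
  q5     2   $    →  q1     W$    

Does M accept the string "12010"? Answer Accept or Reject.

Accept

(q0, 12010, $)
  read 1, top $: go to q2, push W$ → (q2, 2010, W$)
  read 2, top W: go to q0, push WW → (q0, 010, WW$)
  read 0, top W: go to q1, push WW → (q1, 10, WWW$)
  read 1, top W: go to q4, push ε → (q4, 0, WW$)
  ε-move, top W: go to q4, push ε → (q4, 0, W$)
  ε-move, top W: go to q4, push ε → (q4, 0, $)
  read 0, top $: go to q2, push ε → (q2, ε, ε)
All input consumed and the stack is empty.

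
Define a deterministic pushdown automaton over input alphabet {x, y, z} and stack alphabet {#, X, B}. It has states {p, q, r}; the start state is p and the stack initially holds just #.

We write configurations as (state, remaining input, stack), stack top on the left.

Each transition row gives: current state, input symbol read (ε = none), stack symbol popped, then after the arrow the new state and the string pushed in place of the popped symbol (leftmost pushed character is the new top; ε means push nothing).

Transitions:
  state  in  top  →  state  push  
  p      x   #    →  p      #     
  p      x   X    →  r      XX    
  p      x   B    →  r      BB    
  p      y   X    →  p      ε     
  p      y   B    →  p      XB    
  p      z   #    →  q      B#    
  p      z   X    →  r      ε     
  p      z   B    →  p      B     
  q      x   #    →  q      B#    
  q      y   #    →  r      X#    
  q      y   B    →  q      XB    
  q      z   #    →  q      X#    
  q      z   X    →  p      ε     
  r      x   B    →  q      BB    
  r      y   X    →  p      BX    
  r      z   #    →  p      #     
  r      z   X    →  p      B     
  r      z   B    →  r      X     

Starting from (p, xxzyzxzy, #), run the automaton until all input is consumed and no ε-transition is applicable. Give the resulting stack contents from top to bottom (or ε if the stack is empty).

BXB#

(p, xxzyzxzy, #) ⊢ (p, xzyzxzy, #) ⊢ (p, zyzxzy, #) ⊢ (q, yzxzy, B#) ⊢ (q, zxzy, XB#) ⊢ (p, xzy, B#) ⊢ (r, zy, BB#) ⊢ (r, y, XB#) ⊢ (p, ε, BXB#)
All input consumed in state p with stack BXB#.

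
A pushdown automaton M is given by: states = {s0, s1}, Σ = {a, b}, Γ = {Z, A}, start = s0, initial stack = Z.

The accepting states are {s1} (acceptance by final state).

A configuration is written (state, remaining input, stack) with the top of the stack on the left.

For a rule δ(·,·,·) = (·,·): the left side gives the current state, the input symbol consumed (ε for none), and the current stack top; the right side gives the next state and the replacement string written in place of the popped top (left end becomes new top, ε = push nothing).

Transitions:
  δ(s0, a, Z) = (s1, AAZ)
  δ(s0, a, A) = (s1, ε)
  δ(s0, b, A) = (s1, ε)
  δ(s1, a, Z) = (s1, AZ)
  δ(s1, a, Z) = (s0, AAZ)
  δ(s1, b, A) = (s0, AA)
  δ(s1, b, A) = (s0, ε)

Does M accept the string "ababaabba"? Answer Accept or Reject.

One accepting computation: (s0, ababaabba, Z) ⊢ (s1, babaabba, AAZ) ⊢ (s0, abaabba, AAAZ) ⊢ (s1, baabba, AAZ) ⊢ (s0, aabba, AZ) ⊢ (s1, abba, Z) ⊢ (s0, bba, AAZ) ⊢ (s1, ba, AZ) ⊢ (s0, a, AAZ) ⊢ (s1, ε, AZ)
All input consumed and state s1 ∈ F.

Accept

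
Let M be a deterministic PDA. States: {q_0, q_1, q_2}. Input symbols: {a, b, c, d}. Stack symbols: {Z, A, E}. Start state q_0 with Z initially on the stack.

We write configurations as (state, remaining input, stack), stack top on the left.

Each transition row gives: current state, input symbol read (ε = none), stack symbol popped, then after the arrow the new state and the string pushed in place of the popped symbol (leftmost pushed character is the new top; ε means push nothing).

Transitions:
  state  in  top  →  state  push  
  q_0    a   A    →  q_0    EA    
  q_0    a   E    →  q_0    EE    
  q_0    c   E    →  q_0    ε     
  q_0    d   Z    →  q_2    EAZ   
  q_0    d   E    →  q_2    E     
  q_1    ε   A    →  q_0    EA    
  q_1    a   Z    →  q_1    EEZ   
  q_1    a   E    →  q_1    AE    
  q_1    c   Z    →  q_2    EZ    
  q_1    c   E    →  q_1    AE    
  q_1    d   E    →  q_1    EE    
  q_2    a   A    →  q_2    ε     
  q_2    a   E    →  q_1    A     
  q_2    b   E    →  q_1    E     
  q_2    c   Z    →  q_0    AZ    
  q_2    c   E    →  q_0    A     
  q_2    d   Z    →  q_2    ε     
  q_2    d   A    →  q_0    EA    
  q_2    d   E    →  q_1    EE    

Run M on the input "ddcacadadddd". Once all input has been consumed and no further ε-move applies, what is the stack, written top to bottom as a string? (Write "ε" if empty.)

(q_0, ddcacadadddd, Z) ⊢ (q_2, dcacadadddd, EAZ) ⊢ (q_1, cacadadddd, EEAZ) ⊢ (q_1, acadadddd, AEEAZ) ⊢ (q_0, acadadddd, EAEEAZ) ⊢ (q_0, cadadddd, EEAEEAZ) ⊢ (q_0, adadddd, EAEEAZ) ⊢ (q_0, dadddd, EEAEEAZ) ⊢ (q_2, adddd, EEAEEAZ) ⊢ (q_1, dddd, AEAEEAZ) ⊢ (q_0, dddd, EAEAEEAZ) ⊢ (q_2, ddd, EAEAEEAZ) ⊢ (q_1, dd, EEAEAEEAZ) ⊢ (q_1, d, EEEAEAEEAZ) ⊢ (q_1, ε, EEEEAEAEEAZ)
All input consumed in state q_1 with stack EEEEAEAEEAZ.

EEEEAEAEEAZ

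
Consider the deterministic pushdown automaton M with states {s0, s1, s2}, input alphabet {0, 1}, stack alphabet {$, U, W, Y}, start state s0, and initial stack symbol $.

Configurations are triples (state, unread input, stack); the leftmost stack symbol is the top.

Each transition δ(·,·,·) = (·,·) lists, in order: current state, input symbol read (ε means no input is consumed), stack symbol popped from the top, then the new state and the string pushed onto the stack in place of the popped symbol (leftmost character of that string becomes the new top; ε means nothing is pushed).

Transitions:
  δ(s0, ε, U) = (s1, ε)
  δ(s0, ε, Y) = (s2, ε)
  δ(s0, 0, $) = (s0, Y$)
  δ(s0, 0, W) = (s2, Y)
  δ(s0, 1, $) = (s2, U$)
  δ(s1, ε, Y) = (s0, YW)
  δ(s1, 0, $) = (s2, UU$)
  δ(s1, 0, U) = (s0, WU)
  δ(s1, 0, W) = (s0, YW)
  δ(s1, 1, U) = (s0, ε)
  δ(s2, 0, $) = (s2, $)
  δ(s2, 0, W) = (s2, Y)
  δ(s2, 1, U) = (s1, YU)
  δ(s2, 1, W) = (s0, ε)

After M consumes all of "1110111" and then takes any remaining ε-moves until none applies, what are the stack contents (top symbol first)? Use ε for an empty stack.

(s0, 1110111, $)
  read 1, top $: go to s2, push U$ → (s2, 110111, U$)
  read 1, top U: go to s1, push YU → (s1, 10111, YU$)
  ε-move, top Y: go to s0, push YW → (s0, 10111, YWU$)
  ε-move, top Y: go to s2, push ε → (s2, 10111, WU$)
  read 1, top W: go to s0, push ε → (s0, 0111, U$)
  ε-move, top U: go to s1, push ε → (s1, 0111, $)
  read 0, top $: go to s2, push UU$ → (s2, 111, UU$)
  read 1, top U: go to s1, push YU → (s1, 11, YUU$)
  ε-move, top Y: go to s0, push YW → (s0, 11, YWUU$)
  ε-move, top Y: go to s2, push ε → (s2, 11, WUU$)
  read 1, top W: go to s0, push ε → (s0, 1, UU$)
  ε-move, top U: go to s1, push ε → (s1, 1, U$)
  read 1, top U: go to s0, push ε → (s0, ε, $)
All input consumed in state s0 with stack $.

$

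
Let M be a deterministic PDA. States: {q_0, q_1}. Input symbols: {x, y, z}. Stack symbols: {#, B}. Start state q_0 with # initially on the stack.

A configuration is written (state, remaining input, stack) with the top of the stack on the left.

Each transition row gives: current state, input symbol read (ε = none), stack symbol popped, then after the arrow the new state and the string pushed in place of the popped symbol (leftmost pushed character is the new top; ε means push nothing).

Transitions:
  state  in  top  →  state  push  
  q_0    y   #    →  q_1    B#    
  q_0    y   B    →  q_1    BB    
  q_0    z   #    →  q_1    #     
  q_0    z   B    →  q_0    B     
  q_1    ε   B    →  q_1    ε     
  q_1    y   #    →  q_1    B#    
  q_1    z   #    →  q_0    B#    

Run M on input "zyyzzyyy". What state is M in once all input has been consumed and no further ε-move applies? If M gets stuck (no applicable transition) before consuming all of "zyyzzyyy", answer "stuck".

q_1

(q_0, zyyzzyyy, #) ⊢ (q_1, yyzzyyy, #) ⊢ (q_1, yzzyyy, B#) ⊢ (q_1, yzzyyy, #) ⊢ (q_1, zzyyy, B#) ⊢ (q_1, zzyyy, #) ⊢ (q_0, zyyy, B#) ⊢ (q_0, yyy, B#) ⊢ (q_1, yy, BB#) ⊢ (q_1, yy, B#) ⊢ (q_1, yy, #) ⊢ (q_1, y, B#) ⊢ (q_1, y, #) ⊢ (q_1, ε, B#) ⊢ (q_1, ε, #)
All input consumed; M is in state q_1.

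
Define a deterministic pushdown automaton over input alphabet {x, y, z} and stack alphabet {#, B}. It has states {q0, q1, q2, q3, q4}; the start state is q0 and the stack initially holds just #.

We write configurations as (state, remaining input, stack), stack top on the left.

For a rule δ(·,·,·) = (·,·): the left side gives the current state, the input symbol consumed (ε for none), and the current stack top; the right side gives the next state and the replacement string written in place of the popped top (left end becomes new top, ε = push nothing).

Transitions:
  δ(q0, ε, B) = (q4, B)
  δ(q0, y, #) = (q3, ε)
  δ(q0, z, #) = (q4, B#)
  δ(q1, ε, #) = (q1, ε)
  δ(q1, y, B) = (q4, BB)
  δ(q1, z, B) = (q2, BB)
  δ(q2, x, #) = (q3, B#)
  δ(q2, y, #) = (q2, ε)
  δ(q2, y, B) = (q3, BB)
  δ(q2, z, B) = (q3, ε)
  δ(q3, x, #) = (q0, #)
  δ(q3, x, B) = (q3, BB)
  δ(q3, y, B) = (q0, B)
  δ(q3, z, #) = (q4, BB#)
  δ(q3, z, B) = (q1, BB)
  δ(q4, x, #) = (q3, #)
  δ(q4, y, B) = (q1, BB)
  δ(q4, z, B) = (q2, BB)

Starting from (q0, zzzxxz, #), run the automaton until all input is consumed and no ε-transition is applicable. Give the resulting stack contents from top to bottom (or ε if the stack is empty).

BBBB#

(q0, zzzxxz, #)
  read z, top #: go to q4, push B# → (q4, zzxxz, B#)
  read z, top B: go to q2, push BB → (q2, zxxz, BB#)
  read z, top B: go to q3, push ε → (q3, xxz, B#)
  read x, top B: go to q3, push BB → (q3, xz, BB#)
  read x, top B: go to q3, push BB → (q3, z, BBB#)
  read z, top B: go to q1, push BB → (q1, ε, BBBB#)
All input consumed in state q1 with stack BBBB#.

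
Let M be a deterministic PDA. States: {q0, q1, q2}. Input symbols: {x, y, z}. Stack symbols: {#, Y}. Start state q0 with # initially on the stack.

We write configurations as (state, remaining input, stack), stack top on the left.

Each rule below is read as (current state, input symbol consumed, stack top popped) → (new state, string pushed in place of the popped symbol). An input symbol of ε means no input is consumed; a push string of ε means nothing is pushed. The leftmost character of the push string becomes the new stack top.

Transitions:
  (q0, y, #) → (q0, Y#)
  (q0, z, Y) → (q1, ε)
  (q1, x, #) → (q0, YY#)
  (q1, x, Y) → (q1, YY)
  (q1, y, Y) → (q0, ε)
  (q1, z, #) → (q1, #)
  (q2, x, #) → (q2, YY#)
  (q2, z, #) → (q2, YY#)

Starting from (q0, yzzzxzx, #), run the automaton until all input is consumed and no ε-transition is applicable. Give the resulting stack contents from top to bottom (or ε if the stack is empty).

(q0, yzzzxzx, #)
  read y, top #: go to q0, push Y# → (q0, zzzxzx, Y#)
  read z, top Y: go to q1, push ε → (q1, zzxzx, #)
  read z, top #: go to q1, push # → (q1, zxzx, #)
  read z, top #: go to q1, push # → (q1, xzx, #)
  read x, top #: go to q0, push YY# → (q0, zx, YY#)
  read z, top Y: go to q1, push ε → (q1, x, Y#)
  read x, top Y: go to q1, push YY → (q1, ε, YY#)
All input consumed in state q1 with stack YY#.

YY#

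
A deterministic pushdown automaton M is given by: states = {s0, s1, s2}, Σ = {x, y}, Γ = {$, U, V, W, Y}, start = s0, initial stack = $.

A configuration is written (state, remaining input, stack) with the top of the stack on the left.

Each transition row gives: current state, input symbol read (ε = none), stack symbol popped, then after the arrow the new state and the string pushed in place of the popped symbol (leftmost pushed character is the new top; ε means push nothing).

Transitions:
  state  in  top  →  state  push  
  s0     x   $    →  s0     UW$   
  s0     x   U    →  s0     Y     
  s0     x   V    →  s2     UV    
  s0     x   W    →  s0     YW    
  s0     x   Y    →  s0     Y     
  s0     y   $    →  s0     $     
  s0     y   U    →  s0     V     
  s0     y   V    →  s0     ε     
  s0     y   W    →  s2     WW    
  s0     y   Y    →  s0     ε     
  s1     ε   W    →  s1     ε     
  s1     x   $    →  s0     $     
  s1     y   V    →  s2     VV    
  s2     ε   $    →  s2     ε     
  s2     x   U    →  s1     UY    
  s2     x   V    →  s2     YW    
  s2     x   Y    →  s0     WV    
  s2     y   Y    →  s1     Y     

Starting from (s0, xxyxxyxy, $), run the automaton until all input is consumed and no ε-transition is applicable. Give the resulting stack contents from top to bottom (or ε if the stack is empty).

(s0, xxyxxyxy, $) ⊢ (s0, xyxxyxy, UW$) ⊢ (s0, yxxyxy, YW$) ⊢ (s0, xxyxy, W$) ⊢ (s0, xyxy, YW$) ⊢ (s0, yxy, YW$) ⊢ (s0, xy, W$) ⊢ (s0, y, YW$) ⊢ (s0, ε, W$)
All input consumed in state s0 with stack W$.

W$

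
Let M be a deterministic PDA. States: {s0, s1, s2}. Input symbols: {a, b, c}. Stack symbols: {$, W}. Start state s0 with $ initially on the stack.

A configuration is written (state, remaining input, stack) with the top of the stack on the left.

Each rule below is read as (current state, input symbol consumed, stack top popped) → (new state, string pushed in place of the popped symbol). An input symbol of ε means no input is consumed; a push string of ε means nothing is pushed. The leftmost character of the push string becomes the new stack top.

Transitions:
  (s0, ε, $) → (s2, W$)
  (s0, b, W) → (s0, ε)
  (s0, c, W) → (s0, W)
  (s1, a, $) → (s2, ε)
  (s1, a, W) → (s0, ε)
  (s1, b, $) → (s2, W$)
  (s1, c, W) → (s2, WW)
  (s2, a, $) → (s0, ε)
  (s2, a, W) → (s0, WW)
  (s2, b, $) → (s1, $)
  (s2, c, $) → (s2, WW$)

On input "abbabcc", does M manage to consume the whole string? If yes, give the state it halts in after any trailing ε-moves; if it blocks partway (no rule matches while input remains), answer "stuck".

(s0, abbabcc, $)
  ε-move, top $: go to s2, push W$ → (s2, abbabcc, W$)
  read a, top W: go to s0, push WW → (s0, bbabcc, WW$)
  read b, top W: go to s0, push ε → (s0, babcc, W$)
  read b, top W: go to s0, push ε → (s0, abcc, $)
  ε-move, top $: go to s2, push W$ → (s2, abcc, W$)
  read a, top W: go to s0, push WW → (s0, bcc, WW$)
  read b, top W: go to s0, push ε → (s0, cc, W$)
  read c, top W: go to s0, push W → (s0, c, W$)
  read c, top W: go to s0, push W → (s0, ε, W$)
All input consumed; M is in state s0.

s0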